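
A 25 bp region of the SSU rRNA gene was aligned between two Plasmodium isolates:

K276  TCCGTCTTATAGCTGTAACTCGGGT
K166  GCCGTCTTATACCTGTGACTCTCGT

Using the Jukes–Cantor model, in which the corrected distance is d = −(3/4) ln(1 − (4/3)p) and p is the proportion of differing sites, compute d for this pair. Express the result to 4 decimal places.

0.2326

The sequences differ at positions 1 (T/G), 12 (G/C), 17 (A/G), 22 (G/T), 23 (G/C).
p = 5/25 = 0.200000.
d = −0.75 · ln(1 − (4/3)·0.200000) = −0.75 · ln(0.733333) = −0.75 · (-0.310155) = 0.2326.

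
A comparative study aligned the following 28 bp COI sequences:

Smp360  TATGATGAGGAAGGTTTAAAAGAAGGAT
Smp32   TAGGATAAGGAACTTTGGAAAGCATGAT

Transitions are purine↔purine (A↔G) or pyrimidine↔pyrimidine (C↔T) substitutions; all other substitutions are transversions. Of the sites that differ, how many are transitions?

Differing sites — 3:T/G (Tv); 7:G/A (Ti); 13:G/C (Tv); 14:G/T (Tv); 17:T/G (Tv); 18:A/G (Ti); 23:A/C (Tv); 25:G/T (Tv).
Of the 8 differences, 2 transitions and 6 transversions, so the answer is 2.

2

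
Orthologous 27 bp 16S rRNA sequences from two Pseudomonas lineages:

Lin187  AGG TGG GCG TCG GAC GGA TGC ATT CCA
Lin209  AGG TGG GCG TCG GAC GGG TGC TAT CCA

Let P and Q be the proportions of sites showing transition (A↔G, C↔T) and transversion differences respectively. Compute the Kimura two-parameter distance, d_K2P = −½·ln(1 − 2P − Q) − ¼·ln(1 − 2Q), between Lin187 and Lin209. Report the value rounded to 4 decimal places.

0.1203

The sequences differ at positions 18 (A/G, transition), 22 (A/T, transversion), 23 (T/A, transversion).
Of the 3 differences, 1 transition and 2 transversions over 27 sites: P = 1/27 = 0.037037, Q = 2/27 = 0.074074.
d = −0.5·ln(0.851852) − 0.25·ln(0.851852) = −0.5·(-0.160342) − 0.25·(-0.160342) = 0.1203.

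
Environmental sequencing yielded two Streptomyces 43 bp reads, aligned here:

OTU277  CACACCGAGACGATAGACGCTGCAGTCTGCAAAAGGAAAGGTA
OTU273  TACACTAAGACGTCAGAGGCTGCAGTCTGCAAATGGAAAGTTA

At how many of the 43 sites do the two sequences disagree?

The sequences differ at positions 1 (C/T), 6 (C/T), 7 (G/A), 13 (A/T), 14 (T/C), 18 (C/G), 34 (A/T), 41 (G/T).
That gives 8 mismatches out of 43 aligned sites, so the Hamming distance is 8.

8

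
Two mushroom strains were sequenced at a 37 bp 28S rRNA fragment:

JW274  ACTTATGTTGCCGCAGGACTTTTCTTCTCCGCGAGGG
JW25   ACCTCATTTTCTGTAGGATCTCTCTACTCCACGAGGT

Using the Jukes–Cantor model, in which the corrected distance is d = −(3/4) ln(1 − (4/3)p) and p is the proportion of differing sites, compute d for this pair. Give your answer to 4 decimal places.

Differing sites — 3:T/C; 5:A/C; 6:T/A; 7:G/T; 10:G/T; 12:C/T; 14:C/T; 19:C/T; 20:T/C; 22:T/C; 26:T/A; 31:G/A; 37:G/T.
p = 13/37 = 0.351351.
d = −0.75 · ln(1 − (4/3)·0.351351) = −0.75 · ln(0.531532) = −0.75 · (-0.631992) = 0.4740.

0.4740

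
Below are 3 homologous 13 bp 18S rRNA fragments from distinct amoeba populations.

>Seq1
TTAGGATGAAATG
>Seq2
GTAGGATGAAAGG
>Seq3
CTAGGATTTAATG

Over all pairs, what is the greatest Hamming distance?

Pairwise Hamming distances:
  Seq1 vs Seq2: 2
  Seq1 vs Seq3: 3
  Seq2 vs Seq3: 4
The largest is 4, between Seq2 and Seq3.

4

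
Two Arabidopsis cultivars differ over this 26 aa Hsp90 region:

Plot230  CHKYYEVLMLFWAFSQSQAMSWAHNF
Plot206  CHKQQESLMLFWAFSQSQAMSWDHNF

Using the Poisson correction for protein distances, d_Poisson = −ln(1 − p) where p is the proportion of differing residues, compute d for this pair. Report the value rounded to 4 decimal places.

0.1671

Mismatches occur at site 4 (Y→Q), site 5 (Y→Q), site 7 (V→S), site 23 (A→D).
p = 4/26 = 0.153846.
d = −ln(1 − 0.153846) = −ln(0.846154) = 0.1671.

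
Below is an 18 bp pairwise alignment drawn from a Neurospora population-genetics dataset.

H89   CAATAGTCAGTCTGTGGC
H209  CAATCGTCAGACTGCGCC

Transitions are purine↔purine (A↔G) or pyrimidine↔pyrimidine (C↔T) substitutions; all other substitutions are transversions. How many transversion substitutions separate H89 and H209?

Differing sites — 5:A/C (Tv); 11:T/A (Tv); 15:T/C (Ti); 17:G/C (Tv).
Of the 4 differences, 1 transition and 3 transversions, so the answer is 3.

3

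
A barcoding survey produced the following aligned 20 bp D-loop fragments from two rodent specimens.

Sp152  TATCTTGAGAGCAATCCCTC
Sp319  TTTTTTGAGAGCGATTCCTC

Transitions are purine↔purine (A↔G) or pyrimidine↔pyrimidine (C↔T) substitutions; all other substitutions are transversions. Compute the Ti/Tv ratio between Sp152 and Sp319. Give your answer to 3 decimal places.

The sequences differ at positions 2 (A/T, transversion), 4 (C/T, transition), 13 (A/G, transition), 16 (C/T, transition).
Of the 4 differences, 3 transitions and 1 transversion, so Ti/Tv = 3/1 = 3.000.

3.000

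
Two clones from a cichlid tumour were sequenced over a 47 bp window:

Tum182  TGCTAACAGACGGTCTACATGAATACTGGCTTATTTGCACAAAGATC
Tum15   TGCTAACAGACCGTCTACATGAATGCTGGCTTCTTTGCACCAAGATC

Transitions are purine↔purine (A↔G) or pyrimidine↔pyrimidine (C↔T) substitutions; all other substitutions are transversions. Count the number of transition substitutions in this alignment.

1

Mismatches occur at site 12 (G/C, transversion), site 25 (A/G, transition), site 33 (A/C, transversion), site 41 (A/C, transversion).
Of the 4 differences, 1 transition and 3 transversions, so the answer is 1.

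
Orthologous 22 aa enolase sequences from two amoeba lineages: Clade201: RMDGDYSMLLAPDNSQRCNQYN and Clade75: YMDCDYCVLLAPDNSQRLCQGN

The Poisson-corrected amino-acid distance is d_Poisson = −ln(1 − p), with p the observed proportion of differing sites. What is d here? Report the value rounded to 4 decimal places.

0.3830

Mismatches occur at site 1 (R→Y), site 4 (G→C), site 7 (S→C), site 8 (M→V), site 18 (C→L), site 19 (N→C), site 21 (Y→G).
p = 7/22 = 0.318182.
d = −ln(1 − 0.318182) = −ln(0.681818) = 0.3830.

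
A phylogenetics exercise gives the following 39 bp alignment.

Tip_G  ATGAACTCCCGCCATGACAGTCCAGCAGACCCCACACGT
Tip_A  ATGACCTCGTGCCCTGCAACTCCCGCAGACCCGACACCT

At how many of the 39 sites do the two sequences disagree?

10

Differing sites — 5:A/C; 9:C/G; 10:C/T; 14:A/C; 17:A/C; 18:C/A; 20:G/C; 24:A/C; 33:C/G; 38:G/C.
That gives 10 mismatches out of 39 aligned sites, so the Hamming distance is 10.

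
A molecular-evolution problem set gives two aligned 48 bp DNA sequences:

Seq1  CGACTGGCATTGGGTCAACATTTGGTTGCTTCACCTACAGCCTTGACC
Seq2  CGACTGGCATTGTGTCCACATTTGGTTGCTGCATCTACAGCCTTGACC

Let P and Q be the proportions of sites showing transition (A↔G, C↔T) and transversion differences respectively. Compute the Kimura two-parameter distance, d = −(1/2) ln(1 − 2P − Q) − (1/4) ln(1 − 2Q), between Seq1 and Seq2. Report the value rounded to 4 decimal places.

Mismatches occur at site 13 (G/T, transversion), site 17 (A/C, transversion), site 31 (T/G, transversion), site 34 (C/T, transition).
Of the 4 differences, 1 transition and 3 transversions over 48 sites: P = 1/48 = 0.020833, Q = 3/48 = 0.062500.
d = −0.5·ln(0.895834) − 0.25·ln(0.875000) = −0.5·(-0.110000) − 0.25·(-0.133531) = 0.0884.

0.0884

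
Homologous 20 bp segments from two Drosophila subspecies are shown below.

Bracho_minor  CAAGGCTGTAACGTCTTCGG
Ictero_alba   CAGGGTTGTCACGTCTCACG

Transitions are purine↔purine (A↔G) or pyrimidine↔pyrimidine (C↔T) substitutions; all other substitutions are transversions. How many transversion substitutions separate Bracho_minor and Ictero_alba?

3

Differing sites — 3:A/G (Ti); 6:C/T (Ti); 10:A/C (Tv); 17:T/C (Ti); 18:C/A (Tv); 19:G/C (Tv).
Of the 6 differences, 3 transitions and 3 transversions, so the answer is 3.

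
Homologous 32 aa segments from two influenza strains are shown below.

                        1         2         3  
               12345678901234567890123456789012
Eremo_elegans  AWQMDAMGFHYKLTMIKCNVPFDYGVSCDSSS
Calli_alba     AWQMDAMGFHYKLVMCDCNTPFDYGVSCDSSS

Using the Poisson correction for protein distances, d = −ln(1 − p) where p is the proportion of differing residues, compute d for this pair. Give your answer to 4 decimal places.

Mismatches occur at site 14 (T/V), site 16 (I/C), site 17 (K/D), site 20 (V/T).
p = 4/32 = 0.125000.
d = −ln(1 − 0.125000) = −ln(0.875000) = 0.1335.

0.1335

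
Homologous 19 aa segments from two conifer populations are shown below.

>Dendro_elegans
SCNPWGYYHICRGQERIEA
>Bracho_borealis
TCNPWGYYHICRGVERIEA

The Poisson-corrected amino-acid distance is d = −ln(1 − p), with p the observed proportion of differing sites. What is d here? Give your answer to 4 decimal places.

0.1112

Differing sites — 1:S/T; 14:Q/V.
p = 2/19 = 0.105263.
d = −ln(1 − 0.105263) = −ln(0.894737) = 0.1112.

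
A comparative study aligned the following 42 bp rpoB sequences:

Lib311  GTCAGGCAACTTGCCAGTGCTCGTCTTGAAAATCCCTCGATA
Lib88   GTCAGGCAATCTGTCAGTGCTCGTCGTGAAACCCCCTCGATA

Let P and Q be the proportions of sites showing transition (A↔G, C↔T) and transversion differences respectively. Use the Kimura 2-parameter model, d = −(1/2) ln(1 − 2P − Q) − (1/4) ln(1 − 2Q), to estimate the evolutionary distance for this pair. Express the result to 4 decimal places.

The sequences differ at positions 10 (C/T, transition), 11 (T/C, transition), 14 (C/T, transition), 26 (T/G, transversion), 32 (A/C, transversion), 33 (T/C, transition).
Of the 6 differences, 4 transitions and 2 transversions over 42 sites: P = 4/42 = 0.095238, Q = 2/42 = 0.047619.
d = −0.5·ln(0.761905) − 0.25·ln(0.904762) = −0.5·(-0.271933) − 0.25·(-0.100083) = 0.1610.

0.1610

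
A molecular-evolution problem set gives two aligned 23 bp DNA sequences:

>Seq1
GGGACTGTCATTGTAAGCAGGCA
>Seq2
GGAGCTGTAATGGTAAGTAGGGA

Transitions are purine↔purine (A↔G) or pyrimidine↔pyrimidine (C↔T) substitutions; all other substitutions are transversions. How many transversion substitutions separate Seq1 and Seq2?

The sequences differ at positions 3 (G/A, transition), 4 (A/G, transition), 9 (C/A, transversion), 12 (T/G, transversion), 18 (C/T, transition), 22 (C/G, transversion).
Of the 6 differences, 3 transitions and 3 transversions, so the answer is 3.

3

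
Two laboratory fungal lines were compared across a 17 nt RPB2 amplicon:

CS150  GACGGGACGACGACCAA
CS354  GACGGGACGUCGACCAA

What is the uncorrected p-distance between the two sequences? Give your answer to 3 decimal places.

0.059

A single mismatch occurs at site 10 (A/U).
There are 1 differences over 17 sites, so p = 1/17 = 0.059.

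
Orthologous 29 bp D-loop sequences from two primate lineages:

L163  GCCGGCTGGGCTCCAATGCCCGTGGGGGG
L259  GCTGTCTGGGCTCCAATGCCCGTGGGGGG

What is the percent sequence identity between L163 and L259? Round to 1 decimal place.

93.1%

Mismatches occur at site 3 (C↔T), site 5 (G↔T).
27 of the 29 sites match, so the percent identity is 27/29 × 100 = 93.1%.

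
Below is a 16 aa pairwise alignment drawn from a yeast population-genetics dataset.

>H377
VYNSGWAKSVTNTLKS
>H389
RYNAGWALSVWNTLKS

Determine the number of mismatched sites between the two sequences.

Differing sites — 1:V/R; 4:S/A; 8:K/L; 11:T/W.
That gives 4 mismatches out of 16 aligned sites, so the Hamming distance is 4.

4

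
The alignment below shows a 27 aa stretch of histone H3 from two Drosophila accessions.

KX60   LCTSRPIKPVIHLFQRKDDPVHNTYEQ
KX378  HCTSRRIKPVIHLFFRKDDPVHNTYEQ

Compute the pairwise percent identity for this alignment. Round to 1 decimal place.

The sequences differ at positions 1 (L/H), 6 (P/R), 15 (Q/F).
24 of the 27 sites match, so the percent identity is 24/27 × 100 = 88.9%.

88.9%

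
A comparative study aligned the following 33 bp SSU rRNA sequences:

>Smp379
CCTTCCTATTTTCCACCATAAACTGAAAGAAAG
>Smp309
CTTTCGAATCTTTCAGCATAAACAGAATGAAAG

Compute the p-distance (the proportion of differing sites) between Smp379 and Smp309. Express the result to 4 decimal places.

0.2424

Differing sites — 2:C/T; 6:C/G; 7:T/A; 10:T/C; 13:C/T; 16:C/G; 24:T/A; 28:A/T.
There are 8 differences over 33 sites, so p = 8/33 = 0.2424.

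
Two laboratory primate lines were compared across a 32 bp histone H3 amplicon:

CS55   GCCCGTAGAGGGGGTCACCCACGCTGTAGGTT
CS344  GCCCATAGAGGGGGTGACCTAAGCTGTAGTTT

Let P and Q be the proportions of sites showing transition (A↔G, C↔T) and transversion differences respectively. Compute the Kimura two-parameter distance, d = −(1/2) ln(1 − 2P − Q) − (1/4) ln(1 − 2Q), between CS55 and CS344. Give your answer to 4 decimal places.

Mismatches occur at site 5 (G↔A, transition), site 16 (C↔G, transversion), site 20 (C↔T, transition), site 22 (C↔A, transversion), site 30 (G↔T, transversion).
Of the 5 differences, 2 transitions and 3 transversions over 32 sites: P = 2/32 = 0.062500, Q = 3/32 = 0.093750.
d = −0.5·ln(0.781250) − 0.25·ln(0.812500) = −0.5·(-0.246860) − 0.25·(-0.207639) = 0.1753.

0.1753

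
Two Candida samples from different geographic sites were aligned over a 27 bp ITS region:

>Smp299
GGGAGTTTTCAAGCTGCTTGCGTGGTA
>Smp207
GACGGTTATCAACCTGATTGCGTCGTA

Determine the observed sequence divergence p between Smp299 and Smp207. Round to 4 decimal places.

0.2593

The sequences differ at positions 2 (G/A), 3 (G/C), 4 (A/G), 8 (T/A), 13 (G/C), 17 (C/A), 24 (G/C).
There are 7 differences over 27 sites, so p = 7/27 = 0.2593.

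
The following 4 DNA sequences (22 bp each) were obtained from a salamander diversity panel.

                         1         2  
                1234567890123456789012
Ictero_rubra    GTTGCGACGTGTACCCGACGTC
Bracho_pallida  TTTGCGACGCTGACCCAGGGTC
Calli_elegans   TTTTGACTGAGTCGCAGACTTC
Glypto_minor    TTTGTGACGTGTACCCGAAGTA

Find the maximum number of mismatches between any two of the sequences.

15

Pairwise Hamming distances:
  Ictero_rubra vs Bracho_pallida: 7
  Ictero_rubra vs Calli_elegans: 11
  Ictero_rubra vs Glypto_minor: 4
  Bracho_pallida vs Calli_elegans: 15
  Bracho_pallida vs Glypto_minor: 8
  Calli_elegans vs Glypto_minor: 12
The largest is 15, between Bracho_pallida and Calli_elegans.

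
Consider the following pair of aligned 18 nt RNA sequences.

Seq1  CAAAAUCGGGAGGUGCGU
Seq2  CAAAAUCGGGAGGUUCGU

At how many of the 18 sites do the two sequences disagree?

Differing sites — 15:G/U.
That gives 1 mismatch out of 18 aligned sites, so the Hamming distance is 1.

1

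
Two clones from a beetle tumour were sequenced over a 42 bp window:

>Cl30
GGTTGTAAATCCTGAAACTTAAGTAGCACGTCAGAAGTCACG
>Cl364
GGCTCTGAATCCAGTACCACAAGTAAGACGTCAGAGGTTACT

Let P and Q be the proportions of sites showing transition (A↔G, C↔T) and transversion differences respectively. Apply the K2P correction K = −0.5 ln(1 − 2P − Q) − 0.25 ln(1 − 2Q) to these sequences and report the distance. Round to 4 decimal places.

0.4025

Mismatches occur at site 3 (T/C, transition), site 5 (G/C, transversion), site 7 (A/G, transition), site 13 (T/A, transversion), site 15 (A/T, transversion), site 17 (A/C, transversion), site 19 (T/A, transversion), site 20 (T/C, transition), site 26 (G/A, transition), site 27 (C/G, transversion), site 36 (A/G, transition), site 39 (C/T, transition), site 42 (G/T, transversion).
Of the 13 differences, 6 transitions and 7 transversions over 42 sites: P = 6/42 = 0.142857, Q = 7/42 = 0.166667.
d = −0.5·ln(0.547619) − 0.25·ln(0.666666) = −0.5·(-0.602175) − 0.25·(-0.405466) = 0.4025.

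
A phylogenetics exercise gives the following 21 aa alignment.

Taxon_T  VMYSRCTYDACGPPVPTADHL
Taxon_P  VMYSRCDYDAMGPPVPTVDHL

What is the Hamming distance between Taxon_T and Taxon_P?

3

Differing sites — 7:T/D; 11:C/M; 18:A/V.
That gives 3 mismatches out of 21 aligned sites, so the Hamming distance is 3.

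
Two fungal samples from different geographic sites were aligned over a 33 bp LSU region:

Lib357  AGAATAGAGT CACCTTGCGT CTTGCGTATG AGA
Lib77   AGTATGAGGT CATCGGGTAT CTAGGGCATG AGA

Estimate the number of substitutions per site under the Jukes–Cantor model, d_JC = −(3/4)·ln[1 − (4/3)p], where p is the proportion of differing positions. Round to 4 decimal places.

Mismatches occur at site 3 (A/T), site 6 (A/G), site 7 (G/A), site 8 (A/G), site 13 (C/T), site 15 (T/G), site 16 (T/G), site 18 (C/T), site 19 (G/A), site 23 (T/A), site 25 (C/G), site 27 (T/C).
p = 12/33 = 0.363636.
d = −0.75 · ln(1 − (4/3)·0.363636) = −0.75 · ln(0.515152) = −0.75 · (-0.663293) = 0.4975.

0.4975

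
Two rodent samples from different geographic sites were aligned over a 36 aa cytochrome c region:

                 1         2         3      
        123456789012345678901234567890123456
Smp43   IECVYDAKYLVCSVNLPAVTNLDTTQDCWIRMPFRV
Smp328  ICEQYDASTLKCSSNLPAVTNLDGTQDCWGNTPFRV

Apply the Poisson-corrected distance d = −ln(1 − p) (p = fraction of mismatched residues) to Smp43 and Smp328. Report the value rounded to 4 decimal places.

Differing sites — 2:E/C; 3:C/E; 4:V/Q; 8:K/S; 9:Y/T; 11:V/K; 14:V/S; 24:T/G; 30:I/G; 31:R/N; 32:M/T.
p = 11/36 = 0.305556.
d = −ln(1 − 0.305556) = −ln(0.694444) = 0.3646.

0.3646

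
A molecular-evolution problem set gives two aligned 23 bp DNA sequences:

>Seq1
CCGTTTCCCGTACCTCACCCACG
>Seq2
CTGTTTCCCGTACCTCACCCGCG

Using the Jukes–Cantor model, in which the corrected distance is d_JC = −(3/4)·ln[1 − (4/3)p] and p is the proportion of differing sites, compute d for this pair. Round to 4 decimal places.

0.0924

The sequences differ at positions 2 (C/T), 21 (A/G).
p = 2/23 = 0.086957.
d = −0.75 · ln(1 − (4/3)·0.086957) = −0.75 · ln(0.884057) = −0.75 · (-0.123234) = 0.0924.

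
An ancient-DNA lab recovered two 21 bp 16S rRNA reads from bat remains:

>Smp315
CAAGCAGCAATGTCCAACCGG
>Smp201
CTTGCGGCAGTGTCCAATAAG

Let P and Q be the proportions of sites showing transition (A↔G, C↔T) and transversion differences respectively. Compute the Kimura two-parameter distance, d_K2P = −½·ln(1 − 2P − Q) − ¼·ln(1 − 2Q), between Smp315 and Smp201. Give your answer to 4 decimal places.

Mismatches occur at site 2 (A→T, transversion), site 3 (A→T, transversion), site 6 (A→G, transition), site 10 (A→G, transition), site 18 (C→T, transition), site 19 (C→A, transversion), site 20 (G→A, transition).
Of the 7 differences, 4 transitions and 3 transversions over 21 sites: P = 4/21 = 0.190476, Q = 3/21 = 0.142857.
d = −0.5·ln(0.476191) − 0.25·ln(0.714286) = −0.5·(-0.741936) − 0.25·(-0.336472) = 0.4551.

0.4551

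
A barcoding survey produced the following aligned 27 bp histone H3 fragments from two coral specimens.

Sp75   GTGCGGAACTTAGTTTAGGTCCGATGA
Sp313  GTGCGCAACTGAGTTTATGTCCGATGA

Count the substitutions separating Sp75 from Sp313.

Mismatches occur at site 6 (G↔C), site 11 (T↔G), site 18 (G↔T).
That gives 3 mismatches out of 27 aligned sites, so the Hamming distance is 3.

3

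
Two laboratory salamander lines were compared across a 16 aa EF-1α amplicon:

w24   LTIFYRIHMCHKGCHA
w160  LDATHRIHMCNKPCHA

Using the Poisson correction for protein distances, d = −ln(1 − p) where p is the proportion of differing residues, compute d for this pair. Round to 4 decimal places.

The sequences differ at positions 2 (T/D), 3 (I/A), 4 (F/T), 5 (Y/H), 11 (H/N), 13 (G/P).
p = 6/16 = 0.375000.
d = −ln(1 − 0.375000) = −ln(0.625000) = 0.4700.

0.4700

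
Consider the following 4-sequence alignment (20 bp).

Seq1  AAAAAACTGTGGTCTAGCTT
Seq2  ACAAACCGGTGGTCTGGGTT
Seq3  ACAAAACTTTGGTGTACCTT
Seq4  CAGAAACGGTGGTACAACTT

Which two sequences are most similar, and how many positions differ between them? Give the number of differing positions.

Pairwise Hamming distances:
  Seq1 vs Seq2: 5
  Seq1 vs Seq3: 4
  Seq1 vs Seq4: 6
  Seq2 vs Seq3: 7
  Seq2 vs Seq4: 9
  Seq3 vs Seq4: 8
The smallest is 4, between Seq1 and Seq3.

4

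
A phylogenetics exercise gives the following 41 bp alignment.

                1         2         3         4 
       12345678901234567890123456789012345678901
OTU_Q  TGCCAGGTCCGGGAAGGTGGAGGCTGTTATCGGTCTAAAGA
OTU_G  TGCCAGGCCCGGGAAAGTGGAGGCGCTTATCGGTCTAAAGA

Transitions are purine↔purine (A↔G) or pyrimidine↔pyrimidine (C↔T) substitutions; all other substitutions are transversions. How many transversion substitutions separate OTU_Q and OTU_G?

2

Mismatches occur at site 8 (T→C, transition), site 16 (G→A, transition), site 25 (T→G, transversion), site 26 (G→C, transversion).
Of the 4 differences, 2 transitions and 2 transversions, so the answer is 2.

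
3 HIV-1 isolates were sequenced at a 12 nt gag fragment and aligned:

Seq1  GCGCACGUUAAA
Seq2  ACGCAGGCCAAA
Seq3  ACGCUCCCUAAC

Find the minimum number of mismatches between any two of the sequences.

Pairwise Hamming distances:
  Seq1 vs Seq2: 4
  Seq1 vs Seq3: 5
  Seq2 vs Seq3: 5
The smallest is 4, between Seq1 and Seq2.

4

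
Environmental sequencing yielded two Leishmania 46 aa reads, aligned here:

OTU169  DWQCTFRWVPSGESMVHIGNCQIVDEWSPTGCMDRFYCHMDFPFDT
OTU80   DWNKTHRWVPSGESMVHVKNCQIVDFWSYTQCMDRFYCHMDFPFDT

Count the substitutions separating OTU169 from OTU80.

8

Differing sites — 3:Q/N; 4:C/K; 6:F/H; 18:I/V; 19:G/K; 26:E/F; 29:P/Y; 31:G/Q.
That gives 8 mismatches out of 46 aligned sites, so the Hamming distance is 8.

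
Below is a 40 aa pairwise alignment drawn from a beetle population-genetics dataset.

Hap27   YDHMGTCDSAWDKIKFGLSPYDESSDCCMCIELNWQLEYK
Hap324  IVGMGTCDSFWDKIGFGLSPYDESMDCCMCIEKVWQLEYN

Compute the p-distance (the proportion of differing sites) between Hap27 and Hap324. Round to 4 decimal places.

Mismatches occur at site 1 (Y→I), site 2 (D→V), site 3 (H→G), site 10 (A→F), site 15 (K→G), site 25 (S→M), site 33 (L→K), site 34 (N→V), site 40 (K→N).
There are 9 differences over 40 sites, so p = 9/40 = 0.2250.

0.2250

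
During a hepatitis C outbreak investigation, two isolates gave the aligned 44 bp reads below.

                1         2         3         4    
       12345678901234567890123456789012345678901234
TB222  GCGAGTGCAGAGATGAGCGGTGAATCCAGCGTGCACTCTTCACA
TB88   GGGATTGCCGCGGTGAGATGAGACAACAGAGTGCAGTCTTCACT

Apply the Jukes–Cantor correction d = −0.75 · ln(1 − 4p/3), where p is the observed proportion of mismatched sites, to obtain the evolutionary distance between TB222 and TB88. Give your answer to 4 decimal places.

Mismatches occur at site 2 (C→G), site 5 (G→T), site 9 (A→C), site 11 (A→C), site 13 (A→G), site 18 (C→A), site 19 (G→T), site 21 (T→A), site 24 (A→C), site 25 (T→A), site 26 (C→A), site 30 (C→A), site 36 (C→G), site 44 (A→T).
p = 14/44 = 0.318182.
d = −0.75 · ln(1 − (4/3)·0.318182) = −0.75 · ln(0.575757) = −0.75 · (-0.552070) = 0.4141.

0.4141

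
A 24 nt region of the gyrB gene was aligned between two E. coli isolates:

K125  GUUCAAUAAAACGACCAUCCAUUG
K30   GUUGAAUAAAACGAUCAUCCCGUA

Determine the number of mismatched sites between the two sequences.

5

The sequences differ at positions 4 (C/G), 15 (C/U), 21 (A/C), 22 (U/G), 24 (G/A).
That gives 5 mismatches out of 24 aligned sites, so the Hamming distance is 5.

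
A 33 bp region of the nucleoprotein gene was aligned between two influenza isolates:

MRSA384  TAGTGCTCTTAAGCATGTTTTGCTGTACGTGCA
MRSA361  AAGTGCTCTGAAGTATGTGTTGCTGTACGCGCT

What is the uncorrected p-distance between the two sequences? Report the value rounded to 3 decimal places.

0.182

Mismatches occur at site 1 (T↔A), site 10 (T↔G), site 14 (C↔T), site 19 (T↔G), site 30 (T↔C), site 33 (A↔T).
There are 6 differences over 33 sites, so p = 6/33 = 0.182.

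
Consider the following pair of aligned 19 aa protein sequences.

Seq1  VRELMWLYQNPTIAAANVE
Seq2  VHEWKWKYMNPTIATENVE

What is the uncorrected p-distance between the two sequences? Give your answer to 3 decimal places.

Mismatches occur at site 2 (R↔H), site 4 (L↔W), site 5 (M↔K), site 7 (L↔K), site 9 (Q↔M), site 15 (A↔T), site 16 (A↔E).
There are 7 differences over 19 sites, so p = 7/19 = 0.368.

0.368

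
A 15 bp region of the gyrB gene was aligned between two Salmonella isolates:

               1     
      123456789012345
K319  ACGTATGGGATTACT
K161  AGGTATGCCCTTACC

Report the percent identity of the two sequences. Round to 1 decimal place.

66.7%

Mismatches occur at site 2 (C/G), site 8 (G/C), site 9 (G/C), site 10 (A/C), site 15 (T/C).
10 of the 15 sites match, so the percent identity is 10/15 × 100 = 66.7%.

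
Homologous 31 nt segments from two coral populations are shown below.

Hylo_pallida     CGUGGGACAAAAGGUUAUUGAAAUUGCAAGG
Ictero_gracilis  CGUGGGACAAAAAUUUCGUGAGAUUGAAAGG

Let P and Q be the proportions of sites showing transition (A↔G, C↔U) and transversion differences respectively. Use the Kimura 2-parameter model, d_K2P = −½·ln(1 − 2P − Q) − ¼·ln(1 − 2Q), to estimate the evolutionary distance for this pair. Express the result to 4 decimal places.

0.2239

Mismatches occur at site 13 (G↔A, transition), site 14 (G↔U, transversion), site 17 (A↔C, transversion), site 18 (U↔G, transversion), site 22 (A↔G, transition), site 27 (C↔A, transversion).
Of the 6 differences, 2 transitions and 4 transversions over 31 sites: P = 2/31 = 0.064516, Q = 4/31 = 0.129032.
d = −0.5·ln(0.741936) − 0.25·ln(0.741936) = −0.5·(-0.298492) − 0.25·(-0.298492) = 0.2239.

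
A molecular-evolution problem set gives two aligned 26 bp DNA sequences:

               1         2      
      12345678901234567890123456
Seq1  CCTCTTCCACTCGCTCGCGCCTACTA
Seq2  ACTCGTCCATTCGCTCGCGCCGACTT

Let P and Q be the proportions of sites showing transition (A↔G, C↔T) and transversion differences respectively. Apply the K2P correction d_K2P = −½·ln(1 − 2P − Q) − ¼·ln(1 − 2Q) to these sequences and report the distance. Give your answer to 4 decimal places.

The sequences differ at positions 1 (C/A, transversion), 5 (T/G, transversion), 10 (C/T, transition), 22 (T/G, transversion), 26 (A/T, transversion).
Of the 5 differences, 1 transition and 4 transversions over 26 sites: P = 1/26 = 0.038462, Q = 4/26 = 0.153846.
d = −0.5·ln(0.769230) − 0.25·ln(0.692308) = −0.5·(-0.262365) − 0.25·(-0.367724) = 0.2231.

0.2231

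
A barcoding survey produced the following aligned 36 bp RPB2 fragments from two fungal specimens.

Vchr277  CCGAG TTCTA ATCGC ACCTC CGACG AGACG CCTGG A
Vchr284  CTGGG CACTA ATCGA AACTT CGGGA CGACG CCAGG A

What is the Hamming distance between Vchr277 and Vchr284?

12

The sequences differ at positions 2 (C/T), 4 (A/G), 6 (T/C), 7 (T/A), 15 (C/A), 17 (C/A), 20 (C/T), 23 (A/G), 24 (C/G), 25 (G/A), 26 (A/C), 33 (T/A).
That gives 12 mismatches out of 36 aligned sites, so the Hamming distance is 12.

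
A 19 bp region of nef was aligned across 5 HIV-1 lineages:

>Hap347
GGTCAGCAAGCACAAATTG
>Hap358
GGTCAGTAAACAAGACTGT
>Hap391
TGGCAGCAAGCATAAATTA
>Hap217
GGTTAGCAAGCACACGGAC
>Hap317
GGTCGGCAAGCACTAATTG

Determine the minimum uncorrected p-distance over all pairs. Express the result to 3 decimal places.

Pairwise Hamming distances:
  Hap347 vs Hap358: 7
  Hap347 vs Hap391: 4
  Hap347 vs Hap217: 6
  Hap347 vs Hap317: 2
  Hap358 vs Hap391: 9
  Hap358 vs Hap217: 10
  Hap358 vs Hap317: 8
  Hap391 vs Hap217: 9
  Hap391 vs Hap317: 6
  Hap217 vs Hap317: 8
The smallest is 2 mismatches, between Hap347 and Hap317; p = 2/19 = 0.105.

0.105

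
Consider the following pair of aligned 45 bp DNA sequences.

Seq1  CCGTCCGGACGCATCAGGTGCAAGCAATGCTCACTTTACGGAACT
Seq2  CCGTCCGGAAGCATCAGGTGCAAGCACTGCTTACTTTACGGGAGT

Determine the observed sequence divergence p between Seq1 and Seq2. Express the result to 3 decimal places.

Differing sites — 10:C/A; 27:A/C; 32:C/T; 42:A/G; 44:C/G.
There are 5 differences over 45 sites, so p = 5/45 = 0.111.

0.111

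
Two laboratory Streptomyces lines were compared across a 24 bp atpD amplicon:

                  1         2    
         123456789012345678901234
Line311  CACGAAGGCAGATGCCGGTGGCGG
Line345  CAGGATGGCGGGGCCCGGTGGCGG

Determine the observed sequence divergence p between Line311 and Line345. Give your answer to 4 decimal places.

The sequences differ at positions 3 (C/G), 6 (A/T), 10 (A/G), 12 (A/G), 13 (T/G), 14 (G/C).
There are 6 differences over 24 sites, so p = 6/24 = 0.2500.

0.2500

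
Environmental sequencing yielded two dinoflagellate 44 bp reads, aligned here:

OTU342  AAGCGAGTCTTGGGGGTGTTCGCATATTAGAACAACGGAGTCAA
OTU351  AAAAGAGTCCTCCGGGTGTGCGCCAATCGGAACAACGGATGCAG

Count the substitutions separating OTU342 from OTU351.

13

Differing sites — 3:G/A; 4:C/A; 10:T/C; 12:G/C; 13:G/C; 20:T/G; 24:A/C; 25:T/A; 28:T/C; 29:A/G; 40:G/T; 41:T/G; 44:A/G.
That gives 13 mismatches out of 44 aligned sites, so the Hamming distance is 13.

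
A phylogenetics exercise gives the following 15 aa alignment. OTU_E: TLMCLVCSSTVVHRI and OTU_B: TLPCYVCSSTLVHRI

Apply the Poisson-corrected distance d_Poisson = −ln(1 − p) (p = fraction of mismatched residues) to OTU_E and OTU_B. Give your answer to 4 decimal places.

0.2231

Differing sites — 3:M/P; 5:L/Y; 11:V/L.
p = 3/15 = 0.200000.
d = −ln(1 − 0.200000) = −ln(0.800000) = 0.2231.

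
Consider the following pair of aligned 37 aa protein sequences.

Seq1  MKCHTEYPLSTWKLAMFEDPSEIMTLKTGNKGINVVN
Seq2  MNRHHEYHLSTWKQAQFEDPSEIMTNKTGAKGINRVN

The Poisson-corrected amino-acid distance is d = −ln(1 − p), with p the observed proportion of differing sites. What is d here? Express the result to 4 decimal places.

Differing sites — 2:K/N; 3:C/R; 5:T/H; 8:P/H; 14:L/Q; 16:M/Q; 26:L/N; 30:N/A; 35:V/R.
p = 9/37 = 0.243243.
d = −ln(1 − 0.243243) = −ln(0.756757) = 0.2787.

0.2787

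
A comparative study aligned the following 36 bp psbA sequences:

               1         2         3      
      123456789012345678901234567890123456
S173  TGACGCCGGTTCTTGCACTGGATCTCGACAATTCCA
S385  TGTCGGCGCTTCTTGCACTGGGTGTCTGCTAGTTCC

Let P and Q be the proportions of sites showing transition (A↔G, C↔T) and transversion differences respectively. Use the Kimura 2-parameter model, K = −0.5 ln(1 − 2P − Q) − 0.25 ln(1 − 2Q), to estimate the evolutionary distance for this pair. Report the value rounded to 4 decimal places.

0.3932

The sequences differ at positions 3 (A/T, transversion), 6 (C/G, transversion), 9 (G/C, transversion), 22 (A/G, transition), 24 (C/G, transversion), 27 (G/T, transversion), 28 (A/G, transition), 30 (A/T, transversion), 32 (T/G, transversion), 34 (C/T, transition), 36 (A/C, transversion).
Of the 11 differences, 3 transitions and 8 transversions over 36 sites: P = 3/36 = 0.083333, Q = 8/36 = 0.222222.
d = −0.5·ln(0.611112) − 0.25·ln(0.555556) = −0.5·(-0.492475) − 0.25·(-0.587786) = 0.3932.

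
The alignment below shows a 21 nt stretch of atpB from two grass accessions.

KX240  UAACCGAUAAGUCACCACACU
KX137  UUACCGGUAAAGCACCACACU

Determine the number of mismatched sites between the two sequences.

The sequences differ at positions 2 (A/U), 7 (A/G), 11 (G/A), 12 (U/G).
That gives 4 mismatches out of 21 aligned sites, so the Hamming distance is 4.

4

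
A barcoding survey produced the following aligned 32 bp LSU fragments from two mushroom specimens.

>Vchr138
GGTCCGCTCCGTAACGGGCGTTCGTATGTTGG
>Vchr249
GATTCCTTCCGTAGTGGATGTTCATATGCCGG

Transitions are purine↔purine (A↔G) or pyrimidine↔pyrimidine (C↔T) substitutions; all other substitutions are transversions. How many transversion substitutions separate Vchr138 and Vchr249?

The sequences differ at positions 2 (G/A, transition), 4 (C/T, transition), 6 (G/C, transversion), 7 (C/T, transition), 14 (A/G, transition), 15 (C/T, transition), 18 (G/A, transition), 19 (C/T, transition), 24 (G/A, transition), 29 (T/C, transition), 30 (T/C, transition).
Of the 11 differences, 10 transitions and 1 transversion, so the answer is 1.

1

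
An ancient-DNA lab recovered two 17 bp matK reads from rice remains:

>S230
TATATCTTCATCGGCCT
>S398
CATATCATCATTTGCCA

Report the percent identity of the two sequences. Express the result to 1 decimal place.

70.6%

Mismatches occur at site 1 (T↔C), site 7 (T↔A), site 12 (C↔T), site 13 (G↔T), site 17 (T↔A).
12 of the 17 sites match, so the percent identity is 12/17 × 100 = 70.6%.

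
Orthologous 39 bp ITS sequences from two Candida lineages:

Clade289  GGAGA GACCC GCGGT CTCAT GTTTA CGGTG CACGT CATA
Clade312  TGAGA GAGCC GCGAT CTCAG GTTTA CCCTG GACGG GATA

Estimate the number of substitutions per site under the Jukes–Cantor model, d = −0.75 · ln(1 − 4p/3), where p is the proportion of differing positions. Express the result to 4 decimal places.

Differing sites — 1:G/T; 8:C/G; 14:G/A; 20:T/G; 27:G/C; 28:G/C; 31:C/G; 35:T/G; 36:C/G.
p = 9/39 = 0.230769.
d = −0.75 · ln(1 − (4/3)·0.230769) = −0.75 · ln(0.692308) = −0.75 · (-0.367724) = 0.2758.

0.2758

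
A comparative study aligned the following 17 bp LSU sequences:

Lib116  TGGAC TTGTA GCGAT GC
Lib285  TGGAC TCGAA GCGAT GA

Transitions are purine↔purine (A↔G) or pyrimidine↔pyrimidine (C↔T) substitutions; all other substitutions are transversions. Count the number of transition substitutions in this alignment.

1

The sequences differ at positions 7 (T/C, transition), 9 (T/A, transversion), 17 (C/A, transversion).
Of the 3 differences, 1 transition and 2 transversions, so the answer is 1.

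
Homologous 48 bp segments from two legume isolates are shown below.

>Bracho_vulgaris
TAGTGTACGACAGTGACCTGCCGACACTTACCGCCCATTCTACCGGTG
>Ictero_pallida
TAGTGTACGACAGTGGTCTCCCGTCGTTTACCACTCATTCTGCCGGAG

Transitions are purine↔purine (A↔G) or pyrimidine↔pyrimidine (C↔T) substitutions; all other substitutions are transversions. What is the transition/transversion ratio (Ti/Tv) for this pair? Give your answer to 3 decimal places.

2.333

Mismatches occur at site 16 (A↔G, transition), site 17 (C↔T, transition), site 20 (G↔C, transversion), site 24 (A↔T, transversion), site 26 (A↔G, transition), site 27 (C↔T, transition), site 33 (G↔A, transition), site 35 (C↔T, transition), site 42 (A↔G, transition), site 47 (T↔A, transversion).
Of the 10 differences, 7 transitions and 3 transversions, so Ti/Tv = 7/3 = 2.333.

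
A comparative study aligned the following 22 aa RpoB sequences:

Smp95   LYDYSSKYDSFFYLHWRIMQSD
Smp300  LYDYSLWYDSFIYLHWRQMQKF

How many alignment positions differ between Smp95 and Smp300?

6

The sequences differ at positions 6 (S/L), 7 (K/W), 12 (F/I), 18 (I/Q), 21 (S/K), 22 (D/F).
That gives 6 mismatches out of 22 aligned sites, so the Hamming distance is 6.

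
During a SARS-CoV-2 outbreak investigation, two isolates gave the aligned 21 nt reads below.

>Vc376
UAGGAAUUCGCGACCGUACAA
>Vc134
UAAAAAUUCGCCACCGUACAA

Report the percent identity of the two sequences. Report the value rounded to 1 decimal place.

The sequences differ at positions 3 (G/A), 4 (G/A), 12 (G/C).
18 of the 21 sites match, so the percent identity is 18/21 × 100 = 85.7%.

85.7%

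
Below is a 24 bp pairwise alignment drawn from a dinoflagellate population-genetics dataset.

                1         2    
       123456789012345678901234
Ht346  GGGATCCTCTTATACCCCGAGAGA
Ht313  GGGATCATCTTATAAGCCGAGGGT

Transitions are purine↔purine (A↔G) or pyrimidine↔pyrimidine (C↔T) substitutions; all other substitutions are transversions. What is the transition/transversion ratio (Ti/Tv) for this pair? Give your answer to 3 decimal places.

0.250

The sequences differ at positions 7 (C/A, transversion), 15 (C/A, transversion), 16 (C/G, transversion), 22 (A/G, transition), 24 (A/T, transversion).
Of the 5 differences, 1 transition and 4 transversions, so Ti/Tv = 1/4 = 0.250.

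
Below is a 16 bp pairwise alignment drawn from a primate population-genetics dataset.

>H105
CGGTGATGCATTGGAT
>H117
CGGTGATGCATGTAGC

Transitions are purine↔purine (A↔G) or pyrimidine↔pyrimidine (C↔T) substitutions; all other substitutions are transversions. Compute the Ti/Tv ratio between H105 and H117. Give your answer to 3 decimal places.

Differing sites — 12:T/G (Tv); 13:G/T (Tv); 14:G/A (Ti); 15:A/G (Ti); 16:T/C (Ti).
Of the 5 differences, 3 transitions and 2 transversions, so Ti/Tv = 3/2 = 1.500.

1.500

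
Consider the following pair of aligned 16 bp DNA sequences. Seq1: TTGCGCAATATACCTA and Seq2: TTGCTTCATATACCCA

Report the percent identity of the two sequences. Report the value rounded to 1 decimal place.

Differing sites — 5:G/T; 6:C/T; 7:A/C; 15:T/C.
12 of the 16 sites match, so the percent identity is 12/16 × 100 = 75.0%.

75.0%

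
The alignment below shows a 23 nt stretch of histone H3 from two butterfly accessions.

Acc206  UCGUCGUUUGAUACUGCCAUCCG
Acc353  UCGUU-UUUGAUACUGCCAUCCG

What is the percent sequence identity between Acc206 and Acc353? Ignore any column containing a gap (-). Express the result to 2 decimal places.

Excluding the 1 gap column leaves 22 comparable sites.
The sequences differ at position 5 (C/U).
21 of the 22 comparable sites match, so the percent identity is 21/22 × 100 = 95.45%.

95.45%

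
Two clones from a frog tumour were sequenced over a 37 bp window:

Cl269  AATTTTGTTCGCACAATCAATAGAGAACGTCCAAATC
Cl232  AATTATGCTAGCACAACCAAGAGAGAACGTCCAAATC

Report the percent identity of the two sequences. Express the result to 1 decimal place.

The sequences differ at positions 5 (T/A), 8 (T/C), 10 (C/A), 17 (T/C), 21 (T/G).
32 of the 37 sites match, so the percent identity is 32/37 × 100 = 86.5%.

86.5%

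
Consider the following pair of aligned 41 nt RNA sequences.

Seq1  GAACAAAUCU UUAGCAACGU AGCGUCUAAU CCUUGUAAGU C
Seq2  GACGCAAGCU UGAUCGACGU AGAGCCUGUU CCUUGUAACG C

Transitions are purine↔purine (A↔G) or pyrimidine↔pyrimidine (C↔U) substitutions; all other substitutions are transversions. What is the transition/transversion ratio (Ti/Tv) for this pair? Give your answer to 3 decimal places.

0.300

The sequences differ at positions 3 (A/C, transversion), 4 (C/G, transversion), 5 (A/C, transversion), 8 (U/G, transversion), 12 (U/G, transversion), 14 (G/U, transversion), 16 (A/G, transition), 23 (C/A, transversion), 25 (U/C, transition), 28 (A/G, transition), 29 (A/U, transversion), 39 (G/C, transversion), 40 (U/G, transversion).
Of the 13 differences, 3 transitions and 10 transversions, so Ti/Tv = 3/10 = 0.300.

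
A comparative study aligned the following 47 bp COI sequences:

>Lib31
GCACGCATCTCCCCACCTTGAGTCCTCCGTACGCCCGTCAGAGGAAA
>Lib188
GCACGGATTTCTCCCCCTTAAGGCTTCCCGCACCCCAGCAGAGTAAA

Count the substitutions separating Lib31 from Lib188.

15

The sequences differ at positions 6 (C/G), 9 (C/T), 12 (C/T), 15 (A/C), 20 (G/A), 23 (T/G), 25 (C/T), 29 (G/C), 30 (T/G), 31 (A/C), 32 (C/A), 33 (G/C), 37 (G/A), 38 (T/G), 44 (G/T).
That gives 15 mismatches out of 47 aligned sites, so the Hamming distance is 15.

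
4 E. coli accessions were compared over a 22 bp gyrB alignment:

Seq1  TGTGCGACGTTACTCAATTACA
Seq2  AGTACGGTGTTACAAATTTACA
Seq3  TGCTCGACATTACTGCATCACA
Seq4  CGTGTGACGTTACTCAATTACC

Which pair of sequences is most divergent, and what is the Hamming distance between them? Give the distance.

11

Pairwise Hamming distances:
  Seq1 vs Seq2: 7
  Seq1 vs Seq3: 6
  Seq1 vs Seq4: 3
  Seq2 vs Seq3: 11
  Seq2 vs Seq4: 9
  Seq3 vs Seq4: 9
The largest is 11, between Seq2 and Seq3.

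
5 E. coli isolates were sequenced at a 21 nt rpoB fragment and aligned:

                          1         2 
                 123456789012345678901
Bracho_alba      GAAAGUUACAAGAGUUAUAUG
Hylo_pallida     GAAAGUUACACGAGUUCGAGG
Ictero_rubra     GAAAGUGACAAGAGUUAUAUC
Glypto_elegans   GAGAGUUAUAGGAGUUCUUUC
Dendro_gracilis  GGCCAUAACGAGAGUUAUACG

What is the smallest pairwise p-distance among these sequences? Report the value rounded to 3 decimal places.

0.095

Pairwise Hamming distances:
  Bracho_alba vs Hylo_pallida: 4
  Bracho_alba vs Ictero_rubra: 2
  Bracho_alba vs Glypto_elegans: 6
  Bracho_alba vs Dendro_gracilis: 7
  Hylo_pallida vs Ictero_rubra: 6
  Hylo_pallida vs Glypto_elegans: 7
  Hylo_pallida vs Dendro_gracilis: 10
  Ictero_rubra vs Glypto_elegans: 6
  Ictero_rubra vs Dendro_gracilis: 8
  Glypto_elegans vs Dendro_gracilis: 12
The smallest is 2 mismatches, between Bracho_alba and Ictero_rubra; p = 2/21 = 0.095.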